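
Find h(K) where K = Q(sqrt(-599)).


K = Q(sqrt(-599)). d mod 4 = 1, so D = disc(K) = d = -599
h(K) equals the number of primitive reduced positive-definite forms (a, b, c) = a*x^2 + b*x*y + c*y^2 with b^2 - 4ac = D,
where reduced means |b| <= a <= c, with b >= 0 whenever |b| = a or a = c, and primitive means gcd(a, b, c) = 1.
Reduced forces 3a^2 <= |D| = 599, so 1 <= a <= 14; b must have the parity of D, and c = (b^2 - D)/(4a) must be an integer >= a.
Enumerate a = 1..14, b in [-a, a]:
  a=1: (1, 1, 150)  [1]
  a=2: (2, -1, 75), (2, 1, 75)  [2]
  a=3: (3, -1, 50), (3, 1, 50)  [2]
  a=4: (4, -3, 38), (4, 3, 38)  [2]
  a=5: (5, -1, 30), (5, 1, 30)  [2]
  a=6: (6, -5, 26), (6, -1, 25), (6, 1, 25), (6, 5, 26)  [4]
  a=7: none
  a=8: (8, -3, 19), (8, 3, 19)  [2]
  a=9: (9, -7, 18), (9, 7, 18)  [2]
  a=10: (10, -9, 17), (10, -1, 15), (10, 1, 15), (10, 9, 17)  [4]
  a=11: none
  a=12: (12, -11, 15), (12, -5, 13), (12, 5, 13), (12, 11, 15)  [4]
  a=13..14: none
Total reduced forms: 1 + 2 + 2 + 2 + 2 + 4 + 2 + 2 + 4 + 4 = 25
h = 25

25


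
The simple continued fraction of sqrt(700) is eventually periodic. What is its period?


Run the CF algorithm for sqrt(700).
a_0 = floor(sqrt(700)) = 26; set m_0=0, q_0=1.
Recurrence: m' = q*a - m,  q' = (d - m'^2)/q,  a' = floor((a_0 + m')/q').
  step 1: m=26, q=24, a=2
  step 2: m=22, q=9, a=5
  step 3: m=23, q=19, a=2
  step 4: m=15, q=25, a=1
  step 5: m=10, q=24, a=1
  step 6: m=14, q=21, a=1
  step 7: m=7, q=31, a=1
  step 8: m=24, q=4, a=12
  step 9: m=24, q=31, a=1
  step 10: m=7, q=21, a=1
  step 11: m=14, q=24, a=1
  step 12: m=10, q=25, a=1
  step 13: m=15, q=19, a=2
  step 14: m=23, q=9, a=5
  step 15: m=22, q=24, a=2
  step 16: m=26, q=1, a=52
a_16 = 2*a_0 = 52, so the period closes here.
sqrt(700) = [26; 2, 5, 2, 1, 1, 1, 1, 12, 1, 1, 1, 1, 2, 5, 2, 52]
Period length = 16

16


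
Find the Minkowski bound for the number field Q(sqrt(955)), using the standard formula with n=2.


d = 955, d mod 4 = 3, so disc(K) = 4d = 3820; |disc(K)| = 3820
Real quadratic field, so n = 2, s = r2 = 0, r1 = 2
M = (n!/n^n) * (4/pi)^s * sqrt(|disc(K)|) = (2!/2^2) * (4/pi)^0 * sqrt(3820)
= 0.5 * 1.000000 * 61.806149
= 30.9031

30.9031


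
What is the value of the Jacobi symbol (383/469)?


Compute (383/469) via quadratic reciprocity:
  reciprocity: (383/469) -> +(469/383)
  reduce: (86/383)
  pull out 2: (2/383) = +1  (since 383 mod 8 = 7)
  reciprocity: (43/383) -> -(383/43)
  reduce: (39/43)
  reciprocity: (39/43) -> -(43/39)
  reduce: (4/39)
  pull out 2: (2/39) = +1  (since 39 mod 8 = 7)
  pull out 2: (2/39) = +1  (since 39 mod 8 = 7)
  (1/39) = 1
Product of signs = 1

1


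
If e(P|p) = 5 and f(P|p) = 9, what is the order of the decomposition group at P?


|D_P| = e * f
= 5 * 9
= 45

45


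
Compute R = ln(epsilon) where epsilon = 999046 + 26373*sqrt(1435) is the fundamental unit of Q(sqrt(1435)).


epsilon = 999046 + 26373*sqrt(1435)
= 1.9981e+06
R = ln(1.9981e+06)
= 14.5077

14.5077


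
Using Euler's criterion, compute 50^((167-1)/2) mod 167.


p = 167 is prime and the exponent is (p-1)/2 = 83, so by Euler's criterion 50^83 = (50/167) = +1 or -1 mod 167.
Compute by square-and-multiply:
  83 = 64 + 16 + 2 + 1 (binary 1010011)
  Repeated squaring mod 167: 50^1 = 50, 50^2 = 162, 50^4 = 25, 50^8 = 124, 50^16 = 12, 50^32 = 144, 50^64 = 28
  50^83 = 50^64 * 50^16 * 50^2 * 50^1 = 28 * 12 * 162 * 50 mod 167
    28 * 12 = 336 = 2 mod 167
    2 * 162 = 324 = 157 mod 167
    157 * 50 = 7850 = 1 mod 167
  50^83 = 1 mod 167
Result 1: 50 is a quadratic residue mod 167.
50^83 mod 167 = 1

1


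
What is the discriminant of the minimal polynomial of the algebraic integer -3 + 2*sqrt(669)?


The element -3 + 2*sqrt(669) has minimal polynomial:
x^2 + 6*x - 2667
Discriminant = (6)^2 - 4*(-2667)
= 36 + 10668
= 10704

10704


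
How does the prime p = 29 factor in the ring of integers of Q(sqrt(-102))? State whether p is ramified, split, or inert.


K = Q(sqrt(-102)). Since d mod 4 = 2, disc(K) = -408.
Check p | disc: -408 mod 29 = 27.
p does not divide disc. Compute Legendre symbol (d/p):
14^((29-1)/2) mod 29 = -1
(d/p) = -1, so p is inert: (p) stays prime with e=1, f=2, g=1.
Therefore p is inert.

inert


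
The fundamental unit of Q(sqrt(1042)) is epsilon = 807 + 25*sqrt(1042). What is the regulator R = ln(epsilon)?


epsilon = 807 + 25*sqrt(1042)
= 1614.0006
R = ln(1614.0006)
= 7.3865

7.3865


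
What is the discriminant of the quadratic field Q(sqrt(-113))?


For K = Q(sqrt(d)) with d squarefree: disc(K) = d if d = 1 mod 4, and disc(K) = 4d if d = 2 or 3 mod 4.
Here d = -113, and d mod 4 = 3.
d = 3 mod 4, not 1 (O_K = Z[sqrt(d)]), so disc(K) = 4d = 4 * (-113) = -452

-452


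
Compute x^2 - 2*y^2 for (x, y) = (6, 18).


x^2 - d*y^2
= 6^2 - 2*18^2
= 36 - 648
= -612

-612


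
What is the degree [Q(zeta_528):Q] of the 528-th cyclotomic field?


The degree equals Euler's totient phi(528).
528 = 2^4 * 3 * 11
phi(528) = 160

160


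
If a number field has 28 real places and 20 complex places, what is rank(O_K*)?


By Dirichlet's unit theorem:
rank = r1 + r2 - 1
= 28 + 20 - 1
= 47

47


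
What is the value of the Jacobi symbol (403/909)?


Compute (403/909) via quadratic reciprocity:
  reciprocity: (403/909) -> +(909/403)
  reduce: (103/403)
  reciprocity: (103/403) -> -(403/103)
  reduce: (94/103)
  pull out 2: (2/103) = +1  (since 103 mod 8 = 7)
  reciprocity: (47/103) -> -(103/47)
  reduce: (9/47)
  reciprocity: (9/47) -> +(47/9)
  reduce: (2/9)
  pull out 2: (2/9) = +1  (since 9 mod 8 = 1)
  (1/9) = 1
Product of signs = 1

1


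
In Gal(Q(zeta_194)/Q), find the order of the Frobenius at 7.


The Frobenius at p in Gal(Q(zeta_n)/Q) = (Z/nZ)* is the class of p, so its order is ord_194(7), the smallest k >= 1 with 7^k = 1 mod 194.
n = 194 = 2 * 97, phi(194) = 96; the order divides phi(n).
Divisors of 96: 1, 2, 3, 4, 6, 8, 12, 16, 24, 32, 48, 96
Repeated squaring mod 194: 7^1 = 7, 7^2 = 49, 7^4 = 73, 7^8 = 91, 7^16 = 133, 7^32 = 35, 7^64 = 61
Test divisors in increasing order:
  k=1: 7^1 = 7 mod 194
  k=2: 7^2 = 49 mod 194
  k=3: 7^3 = 49 * 7 = 149 mod 194
  k=4: 7^4 = 73 mod 194
  k=6: 7^6 = 73 * 49 = 85 mod 194
  k=8: 7^8 = 91 mod 194
  k=12: 7^12 = 91 * 73 = 47 mod 194
  k=16: 7^16 = 133 mod 194
  k=24: 7^24 = 133 * 91 = 75 mod 194
  k=32: 7^32 = 35 mod 194
  k=48: 7^48 = 35 * 133 = 193 mod 194
  k=96: 7^96 = 61 * 35 = 1 mod 194  <- first divisor giving 1
Order = 96

96


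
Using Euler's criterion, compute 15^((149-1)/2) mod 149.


p = 149 is prime and the exponent is (p-1)/2 = 74, so by Euler's criterion 15^74 = (15/149) = +1 or -1 mod 149.
Compute by square-and-multiply:
  74 = 64 + 8 + 2 (binary 1001010)
  Repeated squaring mod 149: 15^1 = 15, 15^2 = 76, 15^4 = 114, 15^8 = 33, 15^16 = 46, 15^32 = 30, 15^64 = 6
  15^74 = 15^64 * 15^8 * 15^2 = 6 * 33 * 76 mod 149
    6 * 33 = 198 = 49 mod 149
    49 * 76 = 3724 = 148 mod 149
  15^74 = 148 mod 149
Result 148 = p - 1 = -1 mod 149: 15 is a quadratic non-residue mod 149. As a residue in [0, p-1] the value is 148.
15^74 mod 149 = 148

148


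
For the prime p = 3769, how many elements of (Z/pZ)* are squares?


For prime p, the number of non-zero quadratic residues is (p-1)/2.
= (3769-1)/2
= 1884

1884


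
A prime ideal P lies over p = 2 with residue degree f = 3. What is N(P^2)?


N(P^a) = p^(a*f)
= 2^(2*3)
= 2^6
= 64

64


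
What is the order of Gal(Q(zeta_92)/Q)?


|Gal(Q(zeta_92)/Q)| = phi(92)
= 44

44


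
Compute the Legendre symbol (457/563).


p = 563 is prime, so compute (457/563) with the reciprocity algorithm (Jacobi-symbol steps: pull out 2s via (2/n), flip via reciprocity, reduce):
  reciprocity: (457/563) -> +(563/457)
  reduce: (106/457)
  pull out 2: (2/457) = +1  (since 457 mod 8 = 1)
  reciprocity: (53/457) -> +(457/53)
  reduce: (33/53)
  reciprocity: (33/53) -> +(53/33)
  reduce: (20/33)
  pull out 2: (2/33) = +1  (since 33 mod 8 = 1)
  pull out 2: (2/33) = +1  (since 33 mod 8 = 1)
  reciprocity: (5/33) -> +(33/5)
  reduce: (3/5)
  reciprocity: (3/5) -> +(5/3)
  reduce: (2/3)
  pull out 2: (2/3) = -1  (since 3 mod 8 = 3)
  (1/3) = 1
Product of signs = -1
(457/563) = -1

-1


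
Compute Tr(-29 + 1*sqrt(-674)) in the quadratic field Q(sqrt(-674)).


Tr(a + b*sqrt(d)) = (a + b*sqrt(d)) + (a - b*sqrt(d)) = 2a
= 2 * (-29)
= -58

-58


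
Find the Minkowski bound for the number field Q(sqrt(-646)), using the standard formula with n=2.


d = -646, d mod 4 = 2, so disc(K) = 4d = -2584; |disc(K)| = 2584
Imaginary quadratic field, so n = 2, s = r2 = 1, r1 = 0
M = (n!/n^n) * (4/pi)^s * sqrt(|disc(K)|) = (2!/2^2) * (4/pi)^1 * sqrt(2584)
= 0.5 * 1.273240 * 50.833060
= 32.3613

32.3613


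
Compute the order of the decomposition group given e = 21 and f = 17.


|D_P| = e * f
= 21 * 17
= 357

357


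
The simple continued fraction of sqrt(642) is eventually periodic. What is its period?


Run the CF algorithm for sqrt(642).
a_0 = floor(sqrt(642)) = 25; set m_0=0, q_0=1.
Recurrence: m' = q*a - m,  q' = (d - m'^2)/q,  a' = floor((a_0 + m')/q').
  step 1: m=25, q=17, a=2
  step 2: m=9, q=33, a=1
  step 3: m=24, q=2, a=24
  step 4: m=24, q=33, a=1
  step 5: m=9, q=17, a=2
  step 6: m=25, q=1, a=50
a_6 = 2*a_0 = 50, so the period closes here.
sqrt(642) = [25; 2, 1, 24, 1, 2, 50]
Period length = 6

6


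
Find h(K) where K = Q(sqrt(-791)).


K = Q(sqrt(-791)). d mod 4 = 1, so D = disc(K) = d = -791
h(K) equals the number of primitive reduced positive-definite forms (a, b, c) = a*x^2 + b*x*y + c*y^2 with b^2 - 4ac = D,
where reduced means |b| <= a <= c, with b >= 0 whenever |b| = a or a = c, and primitive means gcd(a, b, c) = 1.
Reduced forces 3a^2 <= |D| = 791, so 1 <= a <= 16; b must have the parity of D, and c = (b^2 - D)/(4a) must be an integer >= a.
Enumerate a = 1..16, b in [-a, a]:
  a=1: (1, 1, 198)  [1]
  a=2: (2, -1, 99), (2, 1, 99)  [2]
  a=3: (3, -1, 66), (3, 1, 66)  [2]
  a=4: (4, -3, 50), (4, 3, 50)  [2]
  a=5: (5, -3, 40), (5, 3, 40)  [2]
  a=6: (6, -5, 34), (6, -1, 33), (6, 1, 33), (6, 5, 34)  [4]
  a=7: (7, 7, 30)  [1]
  a=8: (8, -3, 25), (8, 3, 25)  [2]
  a=9: (9, -1, 22), (9, 1, 22)  [2]
  a=10: (10, -7, 21), (10, -3, 20), (10, 3, 20), (10, 7, 21)  [4]
  a=11: (11, -1, 18), (11, 1, 18)  [2]
  a=12: (12, -11, 19), (12, -5, 17), (12, 5, 17), (12, 11, 19)  [4]
  a=13: none
  a=14: (14, -7, 15), (14, 7, 15)  [2]
  a=15: (15, -13, 16), (15, 13, 16)  [2]
  a=16: none
Total reduced forms: 1 + 2 + 2 + 2 + 2 + 4 + 1 + 2 + 2 + 4 + 2 + 4 + 2 + 2 = 32
h = 32

32


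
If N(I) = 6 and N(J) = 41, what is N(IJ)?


N(IJ) = N(I) * N(J)
= 6 * 41
= 246

246


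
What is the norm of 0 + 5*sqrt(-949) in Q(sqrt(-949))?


N(a + b*sqrt(d)) = a^2 - d*b^2
= (0)^2 - (-949)*(5)^2
= 0 + 23725
= 23725

23725


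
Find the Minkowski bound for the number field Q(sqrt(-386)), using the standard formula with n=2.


d = -386, d mod 4 = 2, so disc(K) = 4d = -1544; |disc(K)| = 1544
Imaginary quadratic field, so n = 2, s = r2 = 1, r1 = 0
M = (n!/n^n) * (4/pi)^s * sqrt(|disc(K)|) = (2!/2^2) * (4/pi)^1 * sqrt(1544)
= 0.5 * 1.273240 * 39.293765
= 25.0152

25.0152


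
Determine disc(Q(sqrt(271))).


For K = Q(sqrt(d)) with d squarefree: disc(K) = d if d = 1 mod 4, and disc(K) = 4d if d = 2 or 3 mod 4.
Here d = 271, and d mod 4 = 3.
d = 3 mod 4, not 1 (O_K = Z[sqrt(d)]), so disc(K) = 4d = 4 * (271) = 1084

1084


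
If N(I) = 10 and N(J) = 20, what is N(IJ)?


N(IJ) = N(I) * N(J)
= 10 * 20
= 200

200


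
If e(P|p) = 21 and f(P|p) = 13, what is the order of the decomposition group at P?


|D_P| = e * f
= 21 * 13
= 273

273


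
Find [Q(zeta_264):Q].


The degree equals Euler's totient phi(264).
264 = 2^3 * 3 * 11
phi(264) = 80

80


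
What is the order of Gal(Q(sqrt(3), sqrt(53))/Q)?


The 2 square roots of distinct primes are multiplicatively independent over Q,
so [K:Q] = 2^2 and Gal(K/Q) is isomorphic to (Z/2Z)^2.
|Gal| = 2^2 = 4

4


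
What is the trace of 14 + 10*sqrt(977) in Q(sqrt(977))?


Tr(a + b*sqrt(d)) = (a + b*sqrt(d)) + (a - b*sqrt(d)) = 2a
= 2 * (14)
= 28

28


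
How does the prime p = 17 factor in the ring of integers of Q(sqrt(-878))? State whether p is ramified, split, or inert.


K = Q(sqrt(-878)). Since d mod 4 = 2, disc(K) = -3512.
Check p | disc: -3512 mod 17 = 7.
p does not divide disc. Compute Legendre symbol (d/p):
6^((17-1)/2) mod 17 = -1
(d/p) = -1, so p is inert: (p) stays prime with e=1, f=2, g=1.
Therefore p is inert.

inert


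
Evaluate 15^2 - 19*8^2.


x^2 - d*y^2
= 15^2 - 19*8^2
= 225 - 1216
= -991

-991


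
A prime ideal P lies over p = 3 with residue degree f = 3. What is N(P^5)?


N(P^a) = p^(a*f)
= 3^(5*3)
= 3^15
= 14348907

14348907


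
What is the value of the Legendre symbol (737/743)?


p = 743 is prime, so compute (737/743) with the reciprocity algorithm (Jacobi-symbol steps: pull out 2s via (2/n), flip via reciprocity, reduce):
  reciprocity: (737/743) -> +(743/737)
  reduce: (6/737)
  pull out 2: (2/737) = +1  (since 737 mod 8 = 1)
  reciprocity: (3/737) -> +(737/3)
  reduce: (2/3)
  pull out 2: (2/3) = -1  (since 3 mod 8 = 3)
  (1/3) = 1
Product of signs = -1
(737/743) = -1

-1


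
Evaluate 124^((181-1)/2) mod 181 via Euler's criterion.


p = 181 is prime and the exponent is (p-1)/2 = 90, so by Euler's criterion 124^90 = (124/181) = +1 or -1 mod 181.
Compute by square-and-multiply:
  90 = 64 + 16 + 8 + 2 (binary 1011010)
  Repeated squaring mod 181: 124^1 = 124, 124^2 = 172, 124^4 = 81, 124^8 = 45, 124^16 = 34, 124^32 = 70, 124^64 = 13
  124^90 = 124^64 * 124^16 * 124^8 * 124^2 = 13 * 34 * 45 * 172 mod 181
    13 * 34 = 442 = 80 mod 181
    80 * 45 = 3600 = 161 mod 181
    161 * 172 = 27692 = 180 mod 181
  124^90 = 180 mod 181
Result 180 = p - 1 = -1 mod 181: 124 is a quadratic non-residue mod 181. As a residue in [0, p-1] the value is 180.
124^90 mod 181 = 180

180


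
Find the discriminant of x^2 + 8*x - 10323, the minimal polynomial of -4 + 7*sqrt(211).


The element -4 + 7*sqrt(211) has minimal polynomial:
x^2 + 8*x - 10323
Discriminant = (8)^2 - 4*(-10323)
= 64 + 41292
= 41356

41356


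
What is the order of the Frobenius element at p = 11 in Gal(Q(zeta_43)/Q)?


The Frobenius at p in Gal(Q(zeta_n)/Q) = (Z/nZ)* is the class of p, so its order is ord_43(11), the smallest k >= 1 with 11^k = 1 mod 43.
n = 43 = 43, phi(43) = 42; the order divides phi(n).
Divisors of 42: 1, 2, 3, 6, 7, 14, 21, 42
Repeated squaring mod 43: 11^1 = 11, 11^2 = 35, 11^4 = 21, 11^8 = 11, 11^16 = 35, 11^32 = 21
Test divisors in increasing order:
  k=1: 11^1 = 11 mod 43
  k=2: 11^2 = 35 mod 43
  k=3: 11^3 = 35 * 11 = 41 mod 43
  k=6: 11^6 = 21 * 35 = 4 mod 43
  k=7: 11^7 = 21 * 35 * 11 = 1 mod 43  <- first divisor giving 1
Order = 7

7


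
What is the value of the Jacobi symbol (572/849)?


Compute (572/849) via quadratic reciprocity:
  pull out 2: (2/849) = +1  (since 849 mod 8 = 1)
  pull out 2: (2/849) = +1  (since 849 mod 8 = 1)
  reciprocity: (143/849) -> +(849/143)
  reduce: (134/143)
  pull out 2: (2/143) = +1  (since 143 mod 8 = 7)
  reciprocity: (67/143) -> -(143/67)
  reduce: (9/67)
  reciprocity: (9/67) -> +(67/9)
  reduce: (4/9)
  pull out 2: (2/9) = +1  (since 9 mod 8 = 1)
  pull out 2: (2/9) = +1  (since 9 mod 8 = 1)
  (1/9) = 1
Product of signs = -1

-1


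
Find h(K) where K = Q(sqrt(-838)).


K = Q(sqrt(-838)). d mod 4 = 2, so D = disc(K) = 4d = -3352
h(K) equals the number of primitive reduced positive-definite forms (a, b, c) = a*x^2 + b*x*y + c*y^2 with b^2 - 4ac = D,
where reduced means |b| <= a <= c, with b >= 0 whenever |b| = a or a = c, and primitive means gcd(a, b, c) = 1.
Reduced forces 3a^2 <= |D| = 3352, so 1 <= a <= 33; b must have the parity of D, and c = (b^2 - D)/(4a) must be an integer >= a.
Enumerate a = 1..33, b in [-a, a]:
  a=1: (1, 0, 838)  [1]
  a=2: (2, 0, 419)  [1]
  a=3..6: none
  a=7: (7, -6, 121), (7, 6, 121)  [2]
  a=8..10: none
  a=11: (11, -6, 77), (11, 6, 77)  [2]
  a=12..13: none
  a=14: (14, -8, 61), (14, 8, 61)  [2]
  a=15..18: none
  a=19: (19, -12, 46), (19, 12, 46)  [2]
  a=20..21: none
  a=22: (22, -16, 41), (22, 16, 41)  [2]
  a=23: (23, -12, 38), (23, 12, 38)  [2]
  a=24..33: none
Total reduced forms: 1 + 1 + 2 + 2 + 2 + 2 + 2 + 2 = 14
h = 14

14


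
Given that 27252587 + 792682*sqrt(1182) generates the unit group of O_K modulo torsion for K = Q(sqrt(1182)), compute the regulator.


epsilon = 27252587 + 792682*sqrt(1182)
= 5.4505e+07
R = ln(5.4505e+07)
= 17.8138

17.8138


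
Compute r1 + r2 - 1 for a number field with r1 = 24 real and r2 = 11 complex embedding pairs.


By Dirichlet's unit theorem:
rank = r1 + r2 - 1
= 24 + 11 - 1
= 34

34


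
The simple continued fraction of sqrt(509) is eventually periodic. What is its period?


Run the CF algorithm for sqrt(509).
a_0 = floor(sqrt(509)) = 22; set m_0=0, q_0=1.
Recurrence: m' = q*a - m,  q' = (d - m'^2)/q,  a' = floor((a_0 + m')/q').
  step 1: m=22, q=25, a=1
  step 2: m=3, q=20, a=1
  step 3: m=17, q=11, a=3
  step 4: m=16, q=23, a=1
  step 5: m=7, q=20, a=1
  step 6: m=13, q=17, a=2
  step 7: m=21, q=4, a=10
  step 8: m=19, q=37, a=1
  step 9: m=18, q=5, a=8
  step 10: m=22, q=5, a=8
  step 11: m=18, q=37, a=1
  step 12: m=19, q=4, a=10
  step 13: m=21, q=17, a=2
  step 14: m=13, q=20, a=1
  step 15: m=7, q=23, a=1
  step 16: m=16, q=11, a=3
  step 17: m=17, q=20, a=1
  step 18: m=3, q=25, a=1
  step 19: m=22, q=1, a=44
a_19 = 2*a_0 = 44, so the period closes here.
sqrt(509) = [22; 1, 1, 3, 1, 1, 2, 10, 1, 8, 8, 1, 10, 2, 1, 1, 3, 1, 1, 44]
Period length = 19

19


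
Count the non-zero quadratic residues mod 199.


For prime p, the number of non-zero quadratic residues is (p-1)/2.
= (199-1)/2
= 99

99


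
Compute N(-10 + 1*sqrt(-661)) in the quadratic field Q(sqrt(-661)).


N(a + b*sqrt(d)) = a^2 - d*b^2
= (-10)^2 - (-661)*(1)^2
= 100 + 661
= 761

761


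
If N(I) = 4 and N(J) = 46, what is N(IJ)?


N(IJ) = N(I) * N(J)
= 4 * 46
= 184

184


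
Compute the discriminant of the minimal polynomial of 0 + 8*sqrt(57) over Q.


The element 0 + 8*sqrt(57) has minimal polynomial:
x^2 + 0*x - 3648
Discriminant = (0)^2 - 4*(-3648)
= 0 + 14592
= 14592

14592


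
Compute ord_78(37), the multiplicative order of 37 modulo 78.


We want ord_78(37), the smallest k >= 1 with 37^k = 1 mod 78.
n = 78 = 2 * 3 * 13, phi(78) = 24; the order divides phi(n).
Divisors of 24: 1, 2, 3, 4, 6, 8, 12, 24
Repeated squaring mod 78: 37^1 = 37, 37^2 = 43, 37^4 = 55, 37^8 = 61, 37^16 = 55
Test divisors in increasing order:
  k=1: 37^1 = 37 mod 78
  k=2: 37^2 = 43 mod 78
  k=3: 37^3 = 43 * 37 = 31 mod 78
  k=4: 37^4 = 55 mod 78
  k=6: 37^6 = 55 * 43 = 25 mod 78
  k=8: 37^8 = 61 mod 78
  k=12: 37^12 = 61 * 55 = 1 mod 78  <- first divisor giving 1
Order = 12

12


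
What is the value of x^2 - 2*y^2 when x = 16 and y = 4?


x^2 - d*y^2
= 16^2 - 2*4^2
= 256 - 32
= 224

224


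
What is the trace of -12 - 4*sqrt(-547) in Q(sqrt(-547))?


Tr(a + b*sqrt(d)) = (a + b*sqrt(d)) + (a - b*sqrt(d)) = 2a
= 2 * (-12)
= -24

-24


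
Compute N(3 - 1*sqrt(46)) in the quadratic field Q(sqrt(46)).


N(a + b*sqrt(d)) = a^2 - d*b^2
= (3)^2 - (46)*(-1)^2
= 9 - 46
= -37

-37


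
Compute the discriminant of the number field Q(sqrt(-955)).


For K = Q(sqrt(d)) with d squarefree: disc(K) = d if d = 1 mod 4, and disc(K) = 4d if d = 2 or 3 mod 4.
Here d = -955, and d mod 4 = 1.
d = 1 mod 4 (O_K = Z[(1+sqrt(d))/2]), so disc(K) = d = -955

-955


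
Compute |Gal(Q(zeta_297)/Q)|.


|Gal(Q(zeta_297)/Q)| = phi(297)
= 180

180


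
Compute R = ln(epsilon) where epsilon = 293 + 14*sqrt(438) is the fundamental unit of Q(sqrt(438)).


epsilon = 293 + 14*sqrt(438)
= 585.9983
R = ln(585.9983)
= 6.3733

6.3733


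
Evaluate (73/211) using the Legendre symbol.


p = 211 is prime, so compute (73/211) with the reciprocity algorithm (Jacobi-symbol steps: pull out 2s via (2/n), flip via reciprocity, reduce):
  reciprocity: (73/211) -> +(211/73)
  reduce: (65/73)
  reciprocity: (65/73) -> +(73/65)
  reduce: (8/65)
  pull out 2: (2/65) = +1  (since 65 mod 8 = 1)
  pull out 2: (2/65) = +1  (since 65 mod 8 = 1)
  pull out 2: (2/65) = +1  (since 65 mod 8 = 1)
  (1/65) = 1
Product of signs = 1
(73/211) = 1

1


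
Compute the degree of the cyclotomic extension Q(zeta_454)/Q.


The degree equals Euler's totient phi(454).
454 = 2 * 227
phi(454) = 226

226


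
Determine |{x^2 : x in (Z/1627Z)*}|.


For prime p, the number of non-zero quadratic residues is (p-1)/2.
= (1627-1)/2
= 813

813


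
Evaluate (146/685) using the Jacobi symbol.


Compute (146/685) via quadratic reciprocity:
  pull out 2: (2/685) = -1  (since 685 mod 8 = 5)
  reciprocity: (73/685) -> +(685/73)
  reduce: (28/73)
  pull out 2: (2/73) = +1  (since 73 mod 8 = 1)
  pull out 2: (2/73) = +1  (since 73 mod 8 = 1)
  reciprocity: (7/73) -> +(73/7)
  reduce: (3/7)
  reciprocity: (3/7) -> -(7/3)
  reduce: (1/3)
  (1/3) = 1
Product of signs = 1

1


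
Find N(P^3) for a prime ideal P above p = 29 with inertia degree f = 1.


N(P^a) = p^(a*f)
= 29^(3*1)
= 29^3
= 24389

24389


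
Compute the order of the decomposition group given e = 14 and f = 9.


|D_P| = e * f
= 14 * 9
= 126

126


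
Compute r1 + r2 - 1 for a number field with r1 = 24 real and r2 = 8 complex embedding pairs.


By Dirichlet's unit theorem:
rank = r1 + r2 - 1
= 24 + 8 - 1
= 31

31


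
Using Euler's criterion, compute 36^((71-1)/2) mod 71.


p = 71 is prime and the exponent is (p-1)/2 = 35, so by Euler's criterion 36^35 = (36/71) = +1 or -1 mod 71.
Compute by square-and-multiply:
  35 = 32 + 2 + 1 (binary 100011)
  Repeated squaring mod 71: 36^1 = 36, 36^2 = 18, 36^4 = 40, 36^8 = 38, 36^16 = 24, 36^32 = 8
  36^35 = 36^32 * 36^2 * 36^1 = 8 * 18 * 36 mod 71
    8 * 18 = 144 = 2 mod 71
    2 * 36 = 72 = 1 mod 71
  36^35 = 1 mod 71
Result 1: 36 is a quadratic residue mod 71.
36^35 mod 71 = 1

1


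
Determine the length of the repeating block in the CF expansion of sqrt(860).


Run the CF algorithm for sqrt(860).
a_0 = floor(sqrt(860)) = 29; set m_0=0, q_0=1.
Recurrence: m' = q*a - m,  q' = (d - m'^2)/q,  a' = floor((a_0 + m')/q').
  step 1: m=29, q=19, a=3
  step 2: m=28, q=4, a=14
  step 3: m=28, q=19, a=3
  step 4: m=29, q=1, a=58
a_4 = 2*a_0 = 58, so the period closes here.
sqrt(860) = [29; 3, 14, 3, 58]
Period length = 4

4


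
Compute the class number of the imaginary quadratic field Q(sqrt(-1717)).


K = Q(sqrt(-1717)). d mod 4 = 3, so D = disc(K) = 4d = -6868
h(K) equals the number of primitive reduced positive-definite forms (a, b, c) = a*x^2 + b*x*y + c*y^2 with b^2 - 4ac = D,
where reduced means |b| <= a <= c, with b >= 0 whenever |b| = a or a = c, and primitive means gcd(a, b, c) = 1.
Reduced forces 3a^2 <= |D| = 6868, so 1 <= a <= 47; b must have the parity of D, and c = (b^2 - D)/(4a) must be an integer >= a.
Enumerate a = 1..47, b in [-a, a]:
  a=1: (1, 0, 1717)  [1]
  a=2: (2, 2, 859)  [1]
  a=3..12: none
  a=13: (13, -10, 134), (13, 10, 134)  [2]
  a=14..16: none
  a=17: (17, 0, 101)  [1]
  a=18..22: none
  a=23: (23, -20, 79), (23, 20, 79)  [2]
  a=24..25: none
  a=26: (26, -10, 67), (26, 10, 67)  [2]
  a=27..28: none
  a=29: (29, -18, 62), (29, 18, 62)  [2]
  a=30: none
  a=31: (31, -18, 58), (31, 18, 58)  [2]
  a=32..33: none
  a=34: (34, 34, 59)  [1]
  a=35..40: none
  a=41: (41, -26, 46), (41, 26, 46)  [2]
  a=42..47: none
Total reduced forms: 1 + 1 + 2 + 1 + 2 + 2 + 2 + 2 + 1 + 2 = 16
h = 16

16


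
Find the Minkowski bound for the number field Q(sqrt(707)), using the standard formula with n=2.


d = 707, d mod 4 = 3, so disc(K) = 4d = 2828; |disc(K)| = 2828
Real quadratic field, so n = 2, s = r2 = 0, r1 = 2
M = (n!/n^n) * (4/pi)^s * sqrt(|disc(K)|) = (2!/2^2) * (4/pi)^0 * sqrt(2828)
= 0.5 * 1.000000 * 53.178943
= 26.5895

26.5895


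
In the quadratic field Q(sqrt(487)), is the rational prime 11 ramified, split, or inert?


K = Q(sqrt(487)). Since d mod 4 = 3, disc(K) = 1948.
Check p | disc: 1948 mod 11 = 1.
p does not divide disc. Compute Legendre symbol (d/p):
3^((11-1)/2) mod 11 = 1
(d/p) = 1, so p splits: (p) = P*P' with e=1, f=1, g=2.
Therefore p is split.

split


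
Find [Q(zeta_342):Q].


The degree equals Euler's totient phi(342).
342 = 2 * 3^2 * 19
phi(342) = 108

108


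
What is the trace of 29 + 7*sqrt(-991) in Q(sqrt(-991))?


Tr(a + b*sqrt(d)) = (a + b*sqrt(d)) + (a - b*sqrt(d)) = 2a
= 2 * (29)
= 58

58


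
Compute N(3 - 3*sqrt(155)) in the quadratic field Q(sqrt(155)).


N(a + b*sqrt(d)) = a^2 - d*b^2
= (3)^2 - (155)*(-3)^2
= 9 - 1395
= -1386

-1386


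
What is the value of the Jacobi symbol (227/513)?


Compute (227/513) via quadratic reciprocity:
  reciprocity: (227/513) -> +(513/227)
  reduce: (59/227)
  reciprocity: (59/227) -> -(227/59)
  reduce: (50/59)
  pull out 2: (2/59) = -1  (since 59 mod 8 = 3)
  reciprocity: (25/59) -> +(59/25)
  reduce: (9/25)
  reciprocity: (9/25) -> +(25/9)
  reduce: (7/9)
  reciprocity: (7/9) -> +(9/7)
  reduce: (2/7)
  pull out 2: (2/7) = +1  (since 7 mod 8 = 7)
  (1/7) = 1
Product of signs = 1

1


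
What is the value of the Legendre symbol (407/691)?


p = 691 is prime, so compute (407/691) with the reciprocity algorithm (Jacobi-symbol steps: pull out 2s via (2/n), flip via reciprocity, reduce):
  reciprocity: (407/691) -> -(691/407)
  reduce: (284/407)
  pull out 2: (2/407) = +1  (since 407 mod 8 = 7)
  pull out 2: (2/407) = +1  (since 407 mod 8 = 7)
  reciprocity: (71/407) -> -(407/71)
  reduce: (52/71)
  pull out 2: (2/71) = +1  (since 71 mod 8 = 7)
  pull out 2: (2/71) = +1  (since 71 mod 8 = 7)
  reciprocity: (13/71) -> +(71/13)
  reduce: (6/13)
  pull out 2: (2/13) = -1  (since 13 mod 8 = 5)
  reciprocity: (3/13) -> +(13/3)
  reduce: (1/3)
  (1/3) = 1
Product of signs = -1
(407/691) = -1

-1


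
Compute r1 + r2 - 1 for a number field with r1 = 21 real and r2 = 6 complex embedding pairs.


By Dirichlet's unit theorem:
rank = r1 + r2 - 1
= 21 + 6 - 1
= 26

26


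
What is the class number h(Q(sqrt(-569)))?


K = Q(sqrt(-569)). d mod 4 = 3, so D = disc(K) = 4d = -2276
h(K) equals the number of primitive reduced positive-definite forms (a, b, c) = a*x^2 + b*x*y + c*y^2 with b^2 - 4ac = D,
where reduced means |b| <= a <= c, with b >= 0 whenever |b| = a or a = c, and primitive means gcd(a, b, c) = 1.
Reduced forces 3a^2 <= |D| = 2276, so 1 <= a <= 27; b must have the parity of D, and c = (b^2 - D)/(4a) must be an integer >= a.
Enumerate a = 1..27, b in [-a, a]:
  a=1: (1, 0, 569)  [1]
  a=2: (2, 2, 285)  [1]
  a=3: (3, -2, 190), (3, 2, 190)  [2]
  a=4: none
  a=5: (5, -2, 114), (5, 2, 114)  [2]
  a=6: (6, -2, 95), (6, 2, 95)  [2]
  a=7..8: none
  a=9: (9, -8, 65), (9, 8, 65)  [2]
  a=10: (10, -2, 57), (10, 2, 57)  [2]
  a=11: (11, -10, 54), (11, 10, 54)  [2]
  a=12: none
  a=13: (13, -8, 45), (13, 8, 45)  [2]
  a=14: none
  a=15: (15, -8, 39), (15, -2, 38), (15, 2, 38), (15, 8, 39)  [4]
  a=16: none
  a=17: (17, -6, 34), (17, 6, 34)  [2]
  a=18: (18, -10, 33), (18, 10, 33)  [2]
  a=19: (19, -2, 30), (19, 2, 30)  [2]
  a=20..21: none
  a=22: (22, -10, 27), (22, 10, 27)  [2]
  a=23: (23, -22, 30), (23, 22, 30)  [2]
  a=24: none
  a=25: (25, -18, 26), (25, 18, 26)  [2]
  a=26..27: none
Total reduced forms: 1 + 1 + 2 + 2 + 2 + 2 + 2 + 2 + 2 + 4 + 2 + 2 + 2 + 2 + 2 + 2 = 32
h = 32

32


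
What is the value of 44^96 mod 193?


p = 193 is prime and the exponent is (p-1)/2 = 96, so by Euler's criterion 44^96 = (44/193) = +1 or -1 mod 193.
Compute by square-and-multiply:
  96 = 64 + 32 (binary 1100000)
  Repeated squaring mod 193: 44^1 = 44, 44^2 = 6, 44^4 = 36, 44^8 = 138, 44^16 = 130, 44^32 = 109, 44^64 = 108
  44^96 = 44^64 * 44^32 = 108 * 109 mod 193
    108 * 109 = 11772 = 192 mod 193
  44^96 = 192 mod 193
Result 192 = p - 1 = -1 mod 193: 44 is a quadratic non-residue mod 193. As a residue in [0, p-1] the value is 192.
44^96 mod 193 = 192

192


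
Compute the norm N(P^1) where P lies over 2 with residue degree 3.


N(P^a) = p^(a*f)
= 2^(1*3)
= 2^3
= 8

8


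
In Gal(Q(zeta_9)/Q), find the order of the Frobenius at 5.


The Frobenius at p in Gal(Q(zeta_n)/Q) = (Z/nZ)* is the class of p, so its order is ord_9(5), the smallest k >= 1 with 5^k = 1 mod 9.
n = 9 = 3^2, phi(9) = 6; the order divides phi(n).
Divisors of 6: 1, 2, 3, 6
Repeated squaring mod 9: 5^1 = 5, 5^2 = 7, 5^4 = 4
Test divisors in increasing order:
  k=1: 5^1 = 5 mod 9
  k=2: 5^2 = 7 mod 9
  k=3: 5^3 = 7 * 5 = 8 mod 9
  k=6: 5^6 = 4 * 7 = 1 mod 9  <- first divisor giving 1
Order = 6

6


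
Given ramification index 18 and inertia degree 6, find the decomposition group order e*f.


|D_P| = e * f
= 18 * 6
= 108

108


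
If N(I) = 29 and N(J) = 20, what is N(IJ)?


N(IJ) = N(I) * N(J)
= 29 * 20
= 580

580


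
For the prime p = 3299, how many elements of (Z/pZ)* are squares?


For prime p, the number of non-zero quadratic residues is (p-1)/2.
= (3299-1)/2
= 1649

1649


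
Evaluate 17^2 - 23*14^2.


x^2 - d*y^2
= 17^2 - 23*14^2
= 289 - 4508
= -4219

-4219


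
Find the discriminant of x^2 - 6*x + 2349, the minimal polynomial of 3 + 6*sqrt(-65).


The element 3 + 6*sqrt(-65) has minimal polynomial:
x^2 - 6*x + 2349
Discriminant = (-6)^2 - 4*(2349)
= 36 - 9396
= -9360

-9360


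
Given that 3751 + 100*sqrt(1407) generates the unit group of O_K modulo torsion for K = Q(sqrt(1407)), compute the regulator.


epsilon = 3751 + 100*sqrt(1407)
= 7501.9999
R = ln(7501.9999)
= 8.9229

8.9229


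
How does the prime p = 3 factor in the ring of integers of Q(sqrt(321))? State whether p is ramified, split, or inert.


K = Q(sqrt(321)). Since d mod 4 = 1, disc(K) = 321.
Check p | disc: 321 mod 3 = 0.
p divides disc, so p ramifies: (p) = P^2 with e=2, f=1, g=1.
Therefore p is ramified.

ramified


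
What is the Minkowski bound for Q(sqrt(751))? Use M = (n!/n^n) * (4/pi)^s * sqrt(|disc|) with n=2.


d = 751, d mod 4 = 3, so disc(K) = 4d = 3004; |disc(K)| = 3004
Real quadratic field, so n = 2, s = r2 = 0, r1 = 2
M = (n!/n^n) * (4/pi)^s * sqrt(|disc(K)|) = (2!/2^2) * (4/pi)^0 * sqrt(3004)
= 0.5 * 1.000000 * 54.808758
= 27.4044

27.4044


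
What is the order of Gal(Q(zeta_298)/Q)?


|Gal(Q(zeta_298)/Q)| = phi(298)
= 148

148


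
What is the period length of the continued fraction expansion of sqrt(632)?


Run the CF algorithm for sqrt(632).
a_0 = floor(sqrt(632)) = 25; set m_0=0, q_0=1.
Recurrence: m' = q*a - m,  q' = (d - m'^2)/q,  a' = floor((a_0 + m')/q').
  step 1: m=25, q=7, a=7
  step 2: m=24, q=8, a=6
  step 3: m=24, q=7, a=7
  step 4: m=25, q=1, a=50
a_4 = 2*a_0 = 50, so the period closes here.
sqrt(632) = [25; 7, 6, 7, 50]
Period length = 4

4


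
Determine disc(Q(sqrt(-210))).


For K = Q(sqrt(d)) with d squarefree: disc(K) = d if d = 1 mod 4, and disc(K) = 4d if d = 2 or 3 mod 4.
Here d = -210, and d mod 4 = 2.
d = 2 mod 4, not 1 (O_K = Z[sqrt(d)]), so disc(K) = 4d = 4 * (-210) = -840

-840


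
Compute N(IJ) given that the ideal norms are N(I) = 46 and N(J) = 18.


N(IJ) = N(I) * N(J)
= 46 * 18
= 828

828


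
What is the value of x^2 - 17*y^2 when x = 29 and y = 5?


x^2 - d*y^2
= 29^2 - 17*5^2
= 841 - 425
= 416

416


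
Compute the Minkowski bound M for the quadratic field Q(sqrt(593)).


d = 593, d mod 4 = 1, so disc(K) = d = 593; |disc(K)| = 593
Real quadratic field, so n = 2, s = r2 = 0, r1 = 2
M = (n!/n^n) * (4/pi)^s * sqrt(|disc(K)|) = (2!/2^2) * (4/pi)^0 * sqrt(593)
= 0.5 * 1.000000 * 24.351591
= 12.1758

12.1758


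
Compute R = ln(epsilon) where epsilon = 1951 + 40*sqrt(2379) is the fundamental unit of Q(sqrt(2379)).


epsilon = 1951 + 40*sqrt(2379)
= 3901.9997
R = ln(3901.9997)
= 8.2692

8.2692


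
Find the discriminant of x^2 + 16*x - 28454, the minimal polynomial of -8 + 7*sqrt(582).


The element -8 + 7*sqrt(582) has minimal polynomial:
x^2 + 16*x - 28454
Discriminant = (16)^2 - 4*(-28454)
= 256 + 113816
= 114072

114072


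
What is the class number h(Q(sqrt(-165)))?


K = Q(sqrt(-165)). d mod 4 = 3, so D = disc(K) = 4d = -660
h(K) equals the number of primitive reduced positive-definite forms (a, b, c) = a*x^2 + b*x*y + c*y^2 with b^2 - 4ac = D,
where reduced means |b| <= a <= c, with b >= 0 whenever |b| = a or a = c, and primitive means gcd(a, b, c) = 1.
Reduced forces 3a^2 <= |D| = 660, so 1 <= a <= 14; b must have the parity of D, and c = (b^2 - D)/(4a) must be an integer >= a.
Enumerate a = 1..14, b in [-a, a]:
  a=1: (1, 0, 165)  [1]
  a=2: (2, 2, 83)  [1]
  a=3: (3, 0, 55)  [1]
  a=4: none
  a=5: (5, 0, 33)  [1]
  a=6: (6, 6, 29)  [1]
  a=7..9: none
  a=10: (10, 10, 19)  [1]
  a=11: (11, 0, 15)  [1]
  a=12: none
  a=13: (13, 4, 13)  [1]
  a=14: none
Total reduced forms: 1 + 1 + 1 + 1 + 1 + 1 + 1 + 1 = 8
h = 8

8


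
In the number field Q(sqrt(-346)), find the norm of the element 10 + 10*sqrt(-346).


N(a + b*sqrt(d)) = a^2 - d*b^2
= (10)^2 - (-346)*(10)^2
= 100 + 34600
= 34700

34700


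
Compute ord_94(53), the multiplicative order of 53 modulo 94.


We want ord_94(53), the smallest k >= 1 with 53^k = 1 mod 94.
n = 94 = 2 * 47, phi(94) = 46; the order divides phi(n).
Divisors of 46: 1, 2, 23, 46
Repeated squaring mod 94: 53^1 = 53, 53^2 = 83, 53^4 = 27, 53^8 = 71, 53^16 = 59, 53^32 = 3
Test divisors in increasing order:
  k=1: 53^1 = 53 mod 94
  k=2: 53^2 = 83 mod 94
  k=23: 53^23 = 59 * 27 * 83 * 53 = 1 mod 94  <- first divisor giving 1
Order = 23

23


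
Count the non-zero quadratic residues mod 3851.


For prime p, the number of non-zero quadratic residues is (p-1)/2.
= (3851-1)/2
= 1925

1925


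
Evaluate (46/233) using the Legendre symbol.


p = 233 is prime, so compute (46/233) with the reciprocity algorithm (Jacobi-symbol steps: pull out 2s via (2/n), flip via reciprocity, reduce):
  pull out 2: (2/233) = +1  (since 233 mod 8 = 1)
  reciprocity: (23/233) -> +(233/23)
  reduce: (3/23)
  reciprocity: (3/23) -> -(23/3)
  reduce: (2/3)
  pull out 2: (2/3) = -1  (since 3 mod 8 = 3)
  (1/3) = 1
Product of signs = 1
(46/233) = 1

1


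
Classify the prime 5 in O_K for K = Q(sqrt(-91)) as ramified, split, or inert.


K = Q(sqrt(-91)). Since d mod 4 = 1, disc(K) = -91.
Check p | disc: -91 mod 5 = 4.
p does not divide disc. Compute Legendre symbol (d/p):
4^((5-1)/2) mod 5 = 1
(d/p) = 1, so p splits: (p) = P*P' with e=1, f=1, g=2.
Therefore p is split.

split


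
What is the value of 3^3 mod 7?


p = 7 is prime and the exponent is (p-1)/2 = 3, so by Euler's criterion 3^3 = (3/7) = +1 or -1 mod 7.
Compute by square-and-multiply:
  3 = 2 + 1 (binary 11)
  Repeated squaring mod 7: 3^1 = 3, 3^2 = 2
  3^3 = 3^2 * 3^1 = 2 * 3 mod 7
    2 * 3 = 6 = 6 mod 7
  3^3 = 6 mod 7
Result 6 = p - 1 = -1 mod 7: 3 is a quadratic non-residue mod 7. As a residue in [0, p-1] the value is 6.
3^3 mod 7 = 6

6


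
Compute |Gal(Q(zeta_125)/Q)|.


|Gal(Q(zeta_125)/Q)| = phi(125)
= 100

100


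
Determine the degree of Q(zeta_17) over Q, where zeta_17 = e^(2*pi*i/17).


The degree equals Euler's totient phi(17).
17 = 17
phi(17) = 16

16


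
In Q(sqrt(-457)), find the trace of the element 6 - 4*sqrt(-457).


Tr(a + b*sqrt(d)) = (a + b*sqrt(d)) + (a - b*sqrt(d)) = 2a
= 2 * (6)
= 12

12


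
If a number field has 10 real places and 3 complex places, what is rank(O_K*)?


By Dirichlet's unit theorem:
rank = r1 + r2 - 1
= 10 + 3 - 1
= 12

12


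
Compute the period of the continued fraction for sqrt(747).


Run the CF algorithm for sqrt(747).
a_0 = floor(sqrt(747)) = 27; set m_0=0, q_0=1.
Recurrence: m' = q*a - m,  q' = (d - m'^2)/q,  a' = floor((a_0 + m')/q').
  step 1: m=27, q=18, a=3
  step 2: m=27, q=1, a=54
a_2 = 2*a_0 = 54, so the period closes here.
sqrt(747) = [27; 3, 54]
Period length = 2

2


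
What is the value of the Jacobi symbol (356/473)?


Compute (356/473) via quadratic reciprocity:
  pull out 2: (2/473) = +1  (since 473 mod 8 = 1)
  pull out 2: (2/473) = +1  (since 473 mod 8 = 1)
  reciprocity: (89/473) -> +(473/89)
  reduce: (28/89)
  pull out 2: (2/89) = +1  (since 89 mod 8 = 1)
  pull out 2: (2/89) = +1  (since 89 mod 8 = 1)
  reciprocity: (7/89) -> +(89/7)
  reduce: (5/7)
  reciprocity: (5/7) -> +(7/5)
  reduce: (2/5)
  pull out 2: (2/5) = -1  (since 5 mod 8 = 5)
  (1/5) = 1
Product of signs = -1

-1


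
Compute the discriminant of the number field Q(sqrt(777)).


For K = Q(sqrt(d)) with d squarefree: disc(K) = d if d = 1 mod 4, and disc(K) = 4d if d = 2 or 3 mod 4.
Here d = 777, and d mod 4 = 1.
d = 1 mod 4 (O_K = Z[(1+sqrt(d))/2]), so disc(K) = d = 777

777


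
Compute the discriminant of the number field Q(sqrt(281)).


For K = Q(sqrt(d)) with d squarefree: disc(K) = d if d = 1 mod 4, and disc(K) = 4d if d = 2 or 3 mod 4.
Here d = 281, and d mod 4 = 1.
d = 1 mod 4 (O_K = Z[(1+sqrt(d))/2]), so disc(K) = d = 281

281


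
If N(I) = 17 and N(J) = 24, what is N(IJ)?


N(IJ) = N(I) * N(J)
= 17 * 24
= 408

408


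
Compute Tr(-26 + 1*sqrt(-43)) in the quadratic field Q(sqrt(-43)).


Tr(a + b*sqrt(d)) = (a + b*sqrt(d)) + (a - b*sqrt(d)) = 2a
= 2 * (-26)
= -52

-52


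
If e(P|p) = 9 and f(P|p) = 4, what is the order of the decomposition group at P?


|D_P| = e * f
= 9 * 4
= 36

36


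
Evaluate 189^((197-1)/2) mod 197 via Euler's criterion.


p = 197 is prime and the exponent is (p-1)/2 = 98, so by Euler's criterion 189^98 = (189/197) = +1 or -1 mod 197.
Compute by square-and-multiply:
  98 = 64 + 32 + 2 (binary 1100010)
  Repeated squaring mod 197: 189^1 = 189, 189^2 = 64, 189^4 = 156, 189^8 = 105, 189^16 = 190, 189^32 = 49, 189^64 = 37
  189^98 = 189^64 * 189^32 * 189^2 = 37 * 49 * 64 mod 197
    37 * 49 = 1813 = 40 mod 197
    40 * 64 = 2560 = 196 mod 197
  189^98 = 196 mod 197
Result 196 = p - 1 = -1 mod 197: 189 is a quadratic non-residue mod 197. As a residue in [0, p-1] the value is 196.
189^98 mod 197 = 196

196


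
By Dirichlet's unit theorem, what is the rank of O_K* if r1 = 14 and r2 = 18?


By Dirichlet's unit theorem:
rank = r1 + r2 - 1
= 14 + 18 - 1
= 31

31


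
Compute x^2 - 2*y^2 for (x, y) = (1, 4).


x^2 - d*y^2
= 1^2 - 2*4^2
= 1 - 32
= -31

-31


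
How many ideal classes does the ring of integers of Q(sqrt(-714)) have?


K = Q(sqrt(-714)). d mod 4 = 2, so D = disc(K) = 4d = -2856
h(K) equals the number of primitive reduced positive-definite forms (a, b, c) = a*x^2 + b*x*y + c*y^2 with b^2 - 4ac = D,
where reduced means |b| <= a <= c, with b >= 0 whenever |b| = a or a = c, and primitive means gcd(a, b, c) = 1.
Reduced forces 3a^2 <= |D| = 2856, so 1 <= a <= 30; b must have the parity of D, and c = (b^2 - D)/(4a) must be an integer >= a.
Enumerate a = 1..30, b in [-a, a]:
  a=1: (1, 0, 714)  [1]
  a=2: (2, 0, 357)  [1]
  a=3: (3, 0, 238)  [1]
  a=4: none
  a=5: (5, -2, 143), (5, 2, 143)  [2]
  a=6: (6, 0, 119)  [1]
  a=7: (7, 0, 102)  [1]
  a=8..9: none
  a=10: (10, -8, 73), (10, 8, 73)  [2]
  a=11: (11, -2, 65), (11, 2, 65)  [2]
  a=12: none
  a=13: (13, -2, 55), (13, 2, 55)  [2]
  a=14: (14, 0, 51)  [1]
  a=15: (15, -12, 50), (15, 12, 50)  [2]
  a=16: none
  a=17: (17, 0, 42)  [1]
  a=18..20: none
  a=21: (21, 0, 34)  [1]
  a=22: (22, -20, 37), (22, 20, 37)  [2]
  a=23..24: none
  a=25: (25, -12, 30), (25, 12, 30)  [2]
  a=26: (26, -24, 33), (26, 24, 33)  [2]
  a=27..30: none
Total reduced forms: 1 + 1 + 1 + 2 + 1 + 1 + 2 + 2 + 2 + 1 + 2 + 1 + 1 + 2 + 2 + 2 = 24
h = 24

24


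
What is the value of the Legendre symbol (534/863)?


p = 863 is prime, so compute (534/863) with the reciprocity algorithm (Jacobi-symbol steps: pull out 2s via (2/n), flip via reciprocity, reduce):
  pull out 2: (2/863) = +1  (since 863 mod 8 = 7)
  reciprocity: (267/863) -> -(863/267)
  reduce: (62/267)
  pull out 2: (2/267) = -1  (since 267 mod 8 = 3)
  reciprocity: (31/267) -> -(267/31)
  reduce: (19/31)
  reciprocity: (19/31) -> -(31/19)
  reduce: (12/19)
  pull out 2: (2/19) = -1  (since 19 mod 8 = 3)
  pull out 2: (2/19) = -1  (since 19 mod 8 = 3)
  reciprocity: (3/19) -> -(19/3)
  reduce: (1/3)
  (1/3) = 1
Product of signs = -1
(534/863) = -1

-1
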